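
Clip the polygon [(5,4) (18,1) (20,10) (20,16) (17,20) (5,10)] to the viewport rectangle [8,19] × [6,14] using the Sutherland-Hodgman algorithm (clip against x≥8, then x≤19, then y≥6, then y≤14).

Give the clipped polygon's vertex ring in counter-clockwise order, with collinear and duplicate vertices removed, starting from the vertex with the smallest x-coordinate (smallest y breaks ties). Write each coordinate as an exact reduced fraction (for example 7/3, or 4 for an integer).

Clipped polygon: [(8,6) (19,6) (19,14) (49/5,14) (8,25/2)]

1. After x ≥ 8: [(8,43/13) (18,1) (20,10) (20,16) (17,20) (8,25/2)]
2. After x ≤ 19: [(8,43/13) (18,1) (19,11/2) (19,52/3) (17,20) (8,25/2)]
3. After y ≥ 6: [(8,6) (19,6) (19,52/3) (17,20) (8,25/2)]
4. After y ≤ 14: [(8,6) (19,6) (19,14) (49/5,14) (8,25/2)]
5. Canonical ring: [(8,6) (19,6) (19,14) (49/5,14) (8,25/2)]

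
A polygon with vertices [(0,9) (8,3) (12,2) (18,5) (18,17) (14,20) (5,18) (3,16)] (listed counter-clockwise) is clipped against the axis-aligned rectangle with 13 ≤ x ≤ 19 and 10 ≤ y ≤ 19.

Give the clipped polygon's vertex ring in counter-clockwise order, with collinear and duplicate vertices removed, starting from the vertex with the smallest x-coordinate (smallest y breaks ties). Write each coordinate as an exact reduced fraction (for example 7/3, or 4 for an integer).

Clipped polygon: [(13,10) (18,10) (18,17) (46/3,19) (13,19)]

1. After x ≥ 13: [(13,5/2) (18,5) (18,17) (14,20) (13,178/9)]
2. After x ≤ 19: [(13,5/2) (18,5) (18,17) (14,20) (13,178/9)]
3. After y ≥ 10: [(13,10) (18,10) (18,17) (14,20) (13,178/9)]
4. After y ≤ 19: [(13,19) (13,10) (18,10) (18,17) (46/3,19)]
5. Canonical ring: [(13,10) (18,10) (18,17) (46/3,19) (13,19)]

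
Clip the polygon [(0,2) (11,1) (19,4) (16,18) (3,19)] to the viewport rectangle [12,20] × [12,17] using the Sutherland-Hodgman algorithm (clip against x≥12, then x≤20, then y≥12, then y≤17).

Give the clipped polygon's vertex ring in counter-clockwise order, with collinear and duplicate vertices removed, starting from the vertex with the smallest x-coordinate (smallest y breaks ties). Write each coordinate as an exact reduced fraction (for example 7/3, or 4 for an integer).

1. After x ≥ 12: [(12,11/8) (19,4) (16,18) (12,238/13)]
2. After x ≤ 20: [(12,11/8) (19,4) (16,18) (12,238/13)]
3. After y ≥ 12: [(12,12) (121/7,12) (16,18) (12,238/13)]
4. After y ≤ 17: [(12,17) (12,12) (121/7,12) (227/14,17)]
5. Canonical ring: [(12,12) (121/7,12) (227/14,17) (12,17)]

Clipped polygon: [(12,12) (121/7,12) (227/14,17) (12,17)]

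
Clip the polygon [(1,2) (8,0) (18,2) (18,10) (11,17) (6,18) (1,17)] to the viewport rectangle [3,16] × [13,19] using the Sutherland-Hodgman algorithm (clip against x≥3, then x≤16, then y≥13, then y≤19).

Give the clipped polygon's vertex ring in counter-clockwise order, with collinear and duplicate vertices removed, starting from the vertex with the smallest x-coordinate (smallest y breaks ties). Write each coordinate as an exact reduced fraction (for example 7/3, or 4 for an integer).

Clipped polygon: [(3,13) (15,13) (11,17) (6,18) (3,87/5)]

1. After x ≥ 3: [(3,10/7) (8,0) (18,2) (18,10) (11,17) (6,18) (3,87/5)]
2. After x ≤ 16: [(3,10/7) (8,0) (16,8/5) (16,12) (11,17) (6,18) (3,87/5)]
3. After y ≥ 13: [(3,13) (15,13) (11,17) (6,18) (3,87/5)]
4. After y ≤ 19: [(3,13) (15,13) (11,17) (6,18) (3,87/5)]
5. Canonical ring: [(3,13) (15,13) (11,17) (6,18) (3,87/5)]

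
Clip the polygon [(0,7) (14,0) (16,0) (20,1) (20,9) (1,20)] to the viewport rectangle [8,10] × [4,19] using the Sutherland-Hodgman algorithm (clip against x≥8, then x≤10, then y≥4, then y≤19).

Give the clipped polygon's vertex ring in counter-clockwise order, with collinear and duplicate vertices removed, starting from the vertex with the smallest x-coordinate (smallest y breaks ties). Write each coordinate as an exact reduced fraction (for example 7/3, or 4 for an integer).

1. After x ≥ 8: [(8,3) (14,0) (16,0) (20,1) (20,9) (8,303/19)]
2. After x ≤ 10: [(8,3) (10,2) (10,281/19) (8,303/19)]
3. After y ≥ 4: [(8,4) (10,4) (10,281/19) (8,303/19)]
4. After y ≤ 19: [(8,4) (10,4) (10,281/19) (8,303/19)]
5. Canonical ring: [(8,4) (10,4) (10,281/19) (8,303/19)]

Clipped polygon: [(8,4) (10,4) (10,281/19) (8,303/19)]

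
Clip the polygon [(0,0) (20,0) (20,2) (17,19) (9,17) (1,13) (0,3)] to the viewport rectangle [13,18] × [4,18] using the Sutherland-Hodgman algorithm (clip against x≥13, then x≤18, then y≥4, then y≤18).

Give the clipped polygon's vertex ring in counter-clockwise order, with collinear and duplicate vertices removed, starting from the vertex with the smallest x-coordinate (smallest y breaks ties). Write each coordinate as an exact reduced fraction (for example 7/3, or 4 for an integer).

Clipped polygon: [(13,4) (18,4) (18,40/3) (292/17,18) (13,18)]

1. After x ≥ 13: [(13,0) (20,0) (20,2) (17,19) (13,18)]
2. After x ≤ 18: [(13,0) (18,0) (18,40/3) (17,19) (13,18)]
3. After y ≥ 4: [(13,4) (18,4) (18,40/3) (17,19) (13,18)]
4. After y ≤ 18: [(13,4) (18,4) (18,40/3) (292/17,18) (13,18) (13,18)]
5. Canonical ring: [(13,4) (18,4) (18,40/3) (292/17,18) (13,18)]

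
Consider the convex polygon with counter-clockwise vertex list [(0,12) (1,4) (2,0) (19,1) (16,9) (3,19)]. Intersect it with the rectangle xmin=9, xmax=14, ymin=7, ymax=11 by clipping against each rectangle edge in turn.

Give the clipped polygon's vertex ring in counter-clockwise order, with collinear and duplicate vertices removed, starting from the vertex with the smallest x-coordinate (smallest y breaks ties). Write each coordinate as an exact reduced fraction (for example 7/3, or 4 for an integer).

1. After x ≥ 9: [(9,7/17) (19,1) (16,9) (9,187/13)]
2. After x ≤ 14: [(9,7/17) (14,12/17) (14,137/13) (9,187/13)]
3. After y ≥ 7: [(9,7) (14,7) (14,137/13) (9,187/13)]
4. After y ≤ 11: [(9,11) (9,7) (14,7) (14,137/13) (67/5,11)]
5. Canonical ring: [(9,7) (14,7) (14,137/13) (67/5,11) (9,11)]

Clipped polygon: [(9,7) (14,7) (14,137/13) (67/5,11) (9,11)]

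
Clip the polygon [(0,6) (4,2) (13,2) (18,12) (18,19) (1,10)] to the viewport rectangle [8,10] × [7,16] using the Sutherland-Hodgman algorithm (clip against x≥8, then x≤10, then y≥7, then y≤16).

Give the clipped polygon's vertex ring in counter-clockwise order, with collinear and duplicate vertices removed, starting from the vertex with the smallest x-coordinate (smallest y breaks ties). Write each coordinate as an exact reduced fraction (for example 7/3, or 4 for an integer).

1. After x ≥ 8: [(8,2) (13,2) (18,12) (18,19) (8,233/17)]
2. After x ≤ 10: [(8,2) (10,2) (10,251/17) (8,233/17)]
3. After y ≥ 7: [(8,7) (10,7) (10,251/17) (8,233/17)]
4. After y ≤ 16: [(8,7) (10,7) (10,251/17) (8,233/17)]
5. Canonical ring: [(8,7) (10,7) (10,251/17) (8,233/17)]

Clipped polygon: [(8,7) (10,7) (10,251/17) (8,233/17)]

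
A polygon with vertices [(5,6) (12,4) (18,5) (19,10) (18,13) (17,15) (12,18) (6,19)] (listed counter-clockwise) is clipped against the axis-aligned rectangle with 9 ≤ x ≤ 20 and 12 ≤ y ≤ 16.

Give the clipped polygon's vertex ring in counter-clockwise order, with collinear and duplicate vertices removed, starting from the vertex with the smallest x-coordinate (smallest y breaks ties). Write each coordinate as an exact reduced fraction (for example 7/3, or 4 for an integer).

Clipped polygon: [(9,12) (55/3,12) (18,13) (17,15) (46/3,16) (9,16)]

1. After x ≥ 9: [(9,34/7) (12,4) (18,5) (19,10) (18,13) (17,15) (12,18) (9,37/2)]
2. After x ≤ 20: [(9,34/7) (12,4) (18,5) (19,10) (18,13) (17,15) (12,18) (9,37/2)]
3. After y ≥ 12: [(9,12) (55/3,12) (18,13) (17,15) (12,18) (9,37/2)]
4. After y ≤ 16: [(9,16) (9,12) (55/3,12) (18,13) (17,15) (46/3,16)]
5. Canonical ring: [(9,12) (55/3,12) (18,13) (17,15) (46/3,16) (9,16)]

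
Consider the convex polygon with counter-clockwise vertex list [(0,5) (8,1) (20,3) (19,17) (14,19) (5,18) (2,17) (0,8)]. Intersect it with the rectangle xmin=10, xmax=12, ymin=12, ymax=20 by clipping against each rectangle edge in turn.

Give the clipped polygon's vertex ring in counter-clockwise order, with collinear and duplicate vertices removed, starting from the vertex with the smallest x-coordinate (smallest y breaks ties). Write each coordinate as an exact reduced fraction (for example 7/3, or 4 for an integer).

1. After x ≥ 10: [(10,4/3) (20,3) (19,17) (14,19) (10,167/9)]
2. After x ≤ 12: [(10,4/3) (12,5/3) (12,169/9) (10,167/9)]
3. After y ≥ 12: [(10,12) (12,12) (12,169/9) (10,167/9)]
4. After y ≤ 20: [(10,12) (12,12) (12,169/9) (10,167/9)]
5. Canonical ring: [(10,12) (12,12) (12,169/9) (10,167/9)]

Clipped polygon: [(10,12) (12,12) (12,169/9) (10,167/9)]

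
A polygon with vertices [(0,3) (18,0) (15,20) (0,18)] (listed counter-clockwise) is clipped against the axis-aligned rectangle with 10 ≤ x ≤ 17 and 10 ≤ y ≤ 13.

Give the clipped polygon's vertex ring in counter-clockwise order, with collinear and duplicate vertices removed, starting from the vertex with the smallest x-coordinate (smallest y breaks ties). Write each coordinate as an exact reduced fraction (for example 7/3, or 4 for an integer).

1. After x ≥ 10: [(10,4/3) (18,0) (15,20) (10,58/3)]
2. After x ≤ 17: [(10,4/3) (17,1/6) (17,20/3) (15,20) (10,58/3)]
3. After y ≥ 10: [(10,10) (33/2,10) (15,20) (10,58/3)]
4. After y ≤ 13: [(10,13) (10,10) (33/2,10) (321/20,13)]
5. Canonical ring: [(10,10) (33/2,10) (321/20,13) (10,13)]

Clipped polygon: [(10,10) (33/2,10) (321/20,13) (10,13)]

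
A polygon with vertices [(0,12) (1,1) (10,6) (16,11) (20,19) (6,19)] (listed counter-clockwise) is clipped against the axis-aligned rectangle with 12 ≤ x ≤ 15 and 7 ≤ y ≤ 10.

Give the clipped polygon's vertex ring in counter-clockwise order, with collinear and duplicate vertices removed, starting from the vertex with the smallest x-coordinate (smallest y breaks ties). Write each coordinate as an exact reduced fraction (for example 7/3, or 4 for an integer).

Clipped polygon: [(12,23/3) (74/5,10) (12,10)]

1. After x ≥ 12: [(12,23/3) (16,11) (20,19) (12,19)]
2. After x ≤ 15: [(12,23/3) (15,61/6) (15,19) (12,19)]
3. After y ≥ 7: [(12,23/3) (15,61/6) (15,19) (12,19)]
4. After y ≤ 10: [(12,10) (12,23/3) (74/5,10)]
5. Canonical ring: [(12,23/3) (74/5,10) (12,10)]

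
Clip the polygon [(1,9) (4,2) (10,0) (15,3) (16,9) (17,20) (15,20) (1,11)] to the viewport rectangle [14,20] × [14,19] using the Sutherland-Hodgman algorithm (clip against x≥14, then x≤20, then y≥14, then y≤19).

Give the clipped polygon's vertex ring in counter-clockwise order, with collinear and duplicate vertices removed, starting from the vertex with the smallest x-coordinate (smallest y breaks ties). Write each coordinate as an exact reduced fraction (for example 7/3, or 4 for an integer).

Clipped polygon: [(14,14) (181/11,14) (186/11,19) (14,19)]

1. After x ≥ 14: [(14,12/5) (15,3) (16,9) (17,20) (15,20) (14,271/14)]
2. After x ≤ 20: [(14,12/5) (15,3) (16,9) (17,20) (15,20) (14,271/14)]
3. After y ≥ 14: [(14,14) (181/11,14) (17,20) (15,20) (14,271/14)]
4. After y ≤ 19: [(14,19) (14,14) (181/11,14) (186/11,19)]
5. Canonical ring: [(14,14) (181/11,14) (186/11,19) (14,19)]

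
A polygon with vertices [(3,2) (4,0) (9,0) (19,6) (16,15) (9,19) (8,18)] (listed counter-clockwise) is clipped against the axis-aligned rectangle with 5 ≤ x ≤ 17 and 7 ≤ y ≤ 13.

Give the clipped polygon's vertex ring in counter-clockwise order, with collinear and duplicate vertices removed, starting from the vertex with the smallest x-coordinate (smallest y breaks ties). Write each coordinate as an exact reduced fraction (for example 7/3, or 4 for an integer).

1. After x ≥ 5: [(5,42/5) (5,0) (9,0) (19,6) (16,15) (9,19) (8,18)]
2. After x ≤ 17: [(5,42/5) (5,0) (9,0) (17,24/5) (17,12) (16,15) (9,19) (8,18)]
3. After y ≥ 7: [(5,42/5) (5,7) (17,7) (17,12) (16,15) (9,19) (8,18)]
4. After y ≤ 13: [(103/16,13) (5,42/5) (5,7) (17,7) (17,12) (50/3,13)]
5. Canonical ring: [(5,7) (17,7) (17,12) (50/3,13) (103/16,13) (5,42/5)]

Clipped polygon: [(5,7) (17,7) (17,12) (50/3,13) (103/16,13) (5,42/5)]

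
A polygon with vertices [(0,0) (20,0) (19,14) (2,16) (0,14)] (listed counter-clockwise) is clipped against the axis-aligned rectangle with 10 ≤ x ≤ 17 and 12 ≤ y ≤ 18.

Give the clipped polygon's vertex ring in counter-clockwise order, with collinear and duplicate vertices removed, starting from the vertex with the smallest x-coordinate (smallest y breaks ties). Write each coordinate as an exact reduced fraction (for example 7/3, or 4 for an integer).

Clipped polygon: [(10,12) (17,12) (17,242/17) (10,256/17)]

1. After x ≥ 10: [(10,0) (20,0) (19,14) (10,256/17)]
2. After x ≤ 17: [(10,0) (17,0) (17,242/17) (10,256/17)]
3. After y ≥ 12: [(10,12) (17,12) (17,242/17) (10,256/17)]
4. After y ≤ 18: [(10,12) (17,12) (17,242/17) (10,256/17)]
5. Canonical ring: [(10,12) (17,12) (17,242/17) (10,256/17)]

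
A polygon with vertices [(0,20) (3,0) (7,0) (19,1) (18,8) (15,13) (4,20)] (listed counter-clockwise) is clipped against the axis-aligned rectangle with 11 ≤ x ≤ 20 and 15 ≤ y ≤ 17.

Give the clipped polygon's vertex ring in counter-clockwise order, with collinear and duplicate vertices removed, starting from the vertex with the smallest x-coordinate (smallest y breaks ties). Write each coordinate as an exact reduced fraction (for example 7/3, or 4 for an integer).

1. After x ≥ 11: [(11,1/3) (19,1) (18,8) (15,13) (11,171/11)]
2. After x ≤ 20: [(11,1/3) (19,1) (18,8) (15,13) (11,171/11)]
3. After y ≥ 15: [(11,15) (83/7,15) (11,171/11)]
4. After y ≤ 17: [(11,15) (83/7,15) (11,171/11)]
5. Canonical ring: [(11,15) (83/7,15) (11,171/11)]

Clipped polygon: [(11,15) (83/7,15) (11,171/11)]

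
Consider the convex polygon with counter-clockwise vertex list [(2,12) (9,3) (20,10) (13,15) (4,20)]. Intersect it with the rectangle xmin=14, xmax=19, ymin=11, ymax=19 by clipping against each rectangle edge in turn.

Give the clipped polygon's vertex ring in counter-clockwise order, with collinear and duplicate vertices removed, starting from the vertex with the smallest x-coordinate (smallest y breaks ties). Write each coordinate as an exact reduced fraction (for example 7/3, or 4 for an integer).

1. After x ≥ 14: [(14,68/11) (20,10) (14,100/7)]
2. After x ≤ 19: [(14,68/11) (19,103/11) (19,75/7) (14,100/7)]
3. After y ≥ 11: [(14,11) (93/5,11) (14,100/7)]
4. After y ≤ 19: [(14,11) (93/5,11) (14,100/7)]
5. Canonical ring: [(14,11) (93/5,11) (14,100/7)]

Clipped polygon: [(14,11) (93/5,11) (14,100/7)]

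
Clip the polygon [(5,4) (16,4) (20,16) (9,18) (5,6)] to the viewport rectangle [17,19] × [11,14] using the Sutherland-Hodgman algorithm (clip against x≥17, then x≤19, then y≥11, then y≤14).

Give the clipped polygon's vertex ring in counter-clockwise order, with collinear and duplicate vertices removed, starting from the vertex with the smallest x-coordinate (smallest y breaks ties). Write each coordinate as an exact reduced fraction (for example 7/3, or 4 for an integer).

1. After x ≥ 17: [(17,7) (20,16) (17,182/11)]
2. After x ≤ 19: [(17,7) (19,13) (19,178/11) (17,182/11)]
3. After y ≥ 11: [(17,11) (55/3,11) (19,13) (19,178/11) (17,182/11)]
4. After y ≤ 14: [(17,14) (17,11) (55/3,11) (19,13) (19,14)]
5. Canonical ring: [(17,11) (55/3,11) (19,13) (19,14) (17,14)]

Clipped polygon: [(17,11) (55/3,11) (19,13) (19,14) (17,14)]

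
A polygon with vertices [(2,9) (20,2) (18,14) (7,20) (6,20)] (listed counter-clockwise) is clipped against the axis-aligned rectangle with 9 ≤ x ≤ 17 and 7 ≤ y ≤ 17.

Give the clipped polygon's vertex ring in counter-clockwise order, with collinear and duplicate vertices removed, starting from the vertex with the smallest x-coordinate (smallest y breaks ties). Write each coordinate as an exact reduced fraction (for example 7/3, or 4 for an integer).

1. After x ≥ 9: [(9,113/18) (20,2) (18,14) (9,208/11)]
2. After x ≤ 17: [(9,113/18) (17,19/6) (17,160/11) (9,208/11)]
3. After y ≥ 7: [(9,7) (17,7) (17,160/11) (9,208/11)]
4. After y ≤ 17: [(9,17) (9,7) (17,7) (17,160/11) (25/2,17)]
5. Canonical ring: [(9,7) (17,7) (17,160/11) (25/2,17) (9,17)]

Clipped polygon: [(9,7) (17,7) (17,160/11) (25/2,17) (9,17)]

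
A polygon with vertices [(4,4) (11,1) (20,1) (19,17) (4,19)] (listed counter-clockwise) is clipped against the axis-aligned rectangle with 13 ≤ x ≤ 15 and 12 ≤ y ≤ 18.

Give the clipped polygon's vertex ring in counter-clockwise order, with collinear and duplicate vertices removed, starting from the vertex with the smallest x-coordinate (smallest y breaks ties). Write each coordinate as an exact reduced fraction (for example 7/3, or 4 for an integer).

Clipped polygon: [(13,12) (15,12) (15,263/15) (13,89/5)]

1. After x ≥ 13: [(13,1) (20,1) (19,17) (13,89/5)]
2. After x ≤ 15: [(13,1) (15,1) (15,263/15) (13,89/5)]
3. After y ≥ 12: [(13,12) (15,12) (15,263/15) (13,89/5)]
4. After y ≤ 18: [(13,12) (15,12) (15,263/15) (13,89/5)]
5. Canonical ring: [(13,12) (15,12) (15,263/15) (13,89/5)]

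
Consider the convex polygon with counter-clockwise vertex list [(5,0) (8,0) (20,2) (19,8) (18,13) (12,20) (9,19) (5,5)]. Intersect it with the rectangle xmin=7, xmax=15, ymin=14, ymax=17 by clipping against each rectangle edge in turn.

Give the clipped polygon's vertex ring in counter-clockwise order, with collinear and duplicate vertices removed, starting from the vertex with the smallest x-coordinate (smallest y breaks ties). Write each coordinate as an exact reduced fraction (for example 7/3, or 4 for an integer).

Clipped polygon: [(53/7,14) (15,14) (15,33/2) (102/7,17) (59/7,17)]

1. After x ≥ 7: [(7,0) (8,0) (20,2) (19,8) (18,13) (12,20) (9,19) (7,12)]
2. After x ≤ 15: [(7,0) (8,0) (15,7/6) (15,33/2) (12,20) (9,19) (7,12)]
3. After y ≥ 14: [(15,14) (15,33/2) (12,20) (9,19) (53/7,14)]
4. After y ≤ 17: [(15,14) (15,33/2) (102/7,17) (59/7,17) (53/7,14)]
5. Canonical ring: [(53/7,14) (15,14) (15,33/2) (102/7,17) (59/7,17)]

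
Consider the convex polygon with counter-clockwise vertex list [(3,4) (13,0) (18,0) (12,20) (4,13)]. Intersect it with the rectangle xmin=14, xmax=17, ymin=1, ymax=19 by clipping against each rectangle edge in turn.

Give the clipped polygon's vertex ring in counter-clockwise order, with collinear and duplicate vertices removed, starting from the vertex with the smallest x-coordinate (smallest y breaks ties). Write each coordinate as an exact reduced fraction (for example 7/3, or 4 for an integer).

Clipped polygon: [(14,1) (17,1) (17,10/3) (14,40/3)]

1. After x ≥ 14: [(14,0) (18,0) (14,40/3)]
2. After x ≤ 17: [(14,0) (17,0) (17,10/3) (14,40/3)]
3. After y ≥ 1: [(14,1) (17,1) (17,10/3) (14,40/3)]
4. After y ≤ 19: [(14,1) (17,1) (17,10/3) (14,40/3)]
5. Canonical ring: [(14,1) (17,1) (17,10/3) (14,40/3)]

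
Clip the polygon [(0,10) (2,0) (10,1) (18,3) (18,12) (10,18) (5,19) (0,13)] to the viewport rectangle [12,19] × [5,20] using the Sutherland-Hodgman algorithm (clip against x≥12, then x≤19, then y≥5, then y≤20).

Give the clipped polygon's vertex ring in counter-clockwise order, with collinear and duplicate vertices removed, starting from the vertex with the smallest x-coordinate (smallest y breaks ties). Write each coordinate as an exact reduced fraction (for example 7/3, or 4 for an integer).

1. After x ≥ 12: [(12,3/2) (18,3) (18,12) (12,33/2)]
2. After x ≤ 19: [(12,3/2) (18,3) (18,12) (12,33/2)]
3. After y ≥ 5: [(12,5) (18,5) (18,12) (12,33/2)]
4. After y ≤ 20: [(12,5) (18,5) (18,12) (12,33/2)]
5. Canonical ring: [(12,5) (18,5) (18,12) (12,33/2)]

Clipped polygon: [(12,5) (18,5) (18,12) (12,33/2)]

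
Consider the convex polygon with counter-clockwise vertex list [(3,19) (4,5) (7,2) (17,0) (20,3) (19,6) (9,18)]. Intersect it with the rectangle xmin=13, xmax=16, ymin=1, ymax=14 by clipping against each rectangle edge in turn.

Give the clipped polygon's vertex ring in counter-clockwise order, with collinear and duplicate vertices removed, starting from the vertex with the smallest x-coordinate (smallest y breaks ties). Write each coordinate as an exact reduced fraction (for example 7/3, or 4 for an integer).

Clipped polygon: [(13,1) (16,1) (16,48/5) (13,66/5)]

1. After x ≥ 13: [(13,4/5) (17,0) (20,3) (19,6) (13,66/5)]
2. After x ≤ 16: [(13,4/5) (16,1/5) (16,48/5) (13,66/5)]
3. After y ≥ 1: [(13,1) (16,1) (16,48/5) (13,66/5)]
4. After y ≤ 14: [(13,1) (16,1) (16,48/5) (13,66/5)]
5. Canonical ring: [(13,1) (16,1) (16,48/5) (13,66/5)]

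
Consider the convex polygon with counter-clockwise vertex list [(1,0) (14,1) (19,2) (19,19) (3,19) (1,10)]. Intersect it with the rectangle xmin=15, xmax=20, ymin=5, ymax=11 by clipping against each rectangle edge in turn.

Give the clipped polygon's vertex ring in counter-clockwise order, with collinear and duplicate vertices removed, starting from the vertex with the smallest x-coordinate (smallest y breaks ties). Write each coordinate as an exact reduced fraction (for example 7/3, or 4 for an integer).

1. After x ≥ 15: [(15,6/5) (19,2) (19,19) (15,19)]
2. After x ≤ 20: [(15,6/5) (19,2) (19,19) (15,19)]
3. After y ≥ 5: [(15,5) (19,5) (19,19) (15,19)]
4. After y ≤ 11: [(15,11) (15,5) (19,5) (19,11)]
5. Canonical ring: [(15,5) (19,5) (19,11) (15,11)]

Clipped polygon: [(15,5) (19,5) (19,11) (15,11)]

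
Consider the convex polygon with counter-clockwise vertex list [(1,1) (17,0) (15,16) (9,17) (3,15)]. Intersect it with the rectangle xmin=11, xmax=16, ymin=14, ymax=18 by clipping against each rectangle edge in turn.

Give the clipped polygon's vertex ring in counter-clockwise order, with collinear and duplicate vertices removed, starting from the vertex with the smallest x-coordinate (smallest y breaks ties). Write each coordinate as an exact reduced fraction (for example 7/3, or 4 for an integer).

1. After x ≥ 11: [(11,3/8) (17,0) (15,16) (11,50/3)]
2. After x ≤ 16: [(11,3/8) (16,1/16) (16,8) (15,16) (11,50/3)]
3. After y ≥ 14: [(11,14) (61/4,14) (15,16) (11,50/3)]
4. After y ≤ 18: [(11,14) (61/4,14) (15,16) (11,50/3)]
5. Canonical ring: [(11,14) (61/4,14) (15,16) (11,50/3)]

Clipped polygon: [(11,14) (61/4,14) (15,16) (11,50/3)]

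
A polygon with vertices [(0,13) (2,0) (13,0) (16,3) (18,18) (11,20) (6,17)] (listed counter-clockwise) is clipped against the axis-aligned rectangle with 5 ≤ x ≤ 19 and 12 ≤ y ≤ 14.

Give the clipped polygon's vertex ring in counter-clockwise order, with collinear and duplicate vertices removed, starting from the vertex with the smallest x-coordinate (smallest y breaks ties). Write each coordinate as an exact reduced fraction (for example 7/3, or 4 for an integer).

Clipped polygon: [(5,12) (86/5,12) (262/15,14) (5,14)]

1. After x ≥ 5: [(5,49/3) (5,0) (13,0) (16,3) (18,18) (11,20) (6,17)]
2. After x ≤ 19: [(5,49/3) (5,0) (13,0) (16,3) (18,18) (11,20) (6,17)]
3. After y ≥ 12: [(5,49/3) (5,12) (86/5,12) (18,18) (11,20) (6,17)]
4. After y ≤ 14: [(5,14) (5,12) (86/5,12) (262/15,14)]
5. Canonical ring: [(5,12) (86/5,12) (262/15,14) (5,14)]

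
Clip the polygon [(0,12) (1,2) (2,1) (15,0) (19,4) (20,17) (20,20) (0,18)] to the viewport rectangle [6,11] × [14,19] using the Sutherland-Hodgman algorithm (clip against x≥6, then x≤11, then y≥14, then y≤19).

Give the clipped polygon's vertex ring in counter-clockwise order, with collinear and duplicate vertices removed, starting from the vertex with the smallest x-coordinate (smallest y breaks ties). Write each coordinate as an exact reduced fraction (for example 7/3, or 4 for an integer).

Clipped polygon: [(6,14) (11,14) (11,19) (10,19) (6,93/5)]

1. After x ≥ 6: [(6,9/13) (15,0) (19,4) (20,17) (20,20) (6,93/5)]
2. After x ≤ 11: [(6,9/13) (11,4/13) (11,191/10) (6,93/5)]
3. After y ≥ 14: [(6,14) (11,14) (11,191/10) (6,93/5)]
4. After y ≤ 19: [(6,14) (11,14) (11,19) (10,19) (6,93/5)]
5. Canonical ring: [(6,14) (11,14) (11,19) (10,19) (6,93/5)]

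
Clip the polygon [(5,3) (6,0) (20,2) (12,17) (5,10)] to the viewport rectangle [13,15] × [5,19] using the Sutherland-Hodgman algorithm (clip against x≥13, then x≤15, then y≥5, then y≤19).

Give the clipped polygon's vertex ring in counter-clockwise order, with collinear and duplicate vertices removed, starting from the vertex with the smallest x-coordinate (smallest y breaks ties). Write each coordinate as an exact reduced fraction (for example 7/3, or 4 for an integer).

1. After x ≥ 13: [(13,1) (20,2) (13,121/8)]
2. After x ≤ 15: [(13,1) (15,9/7) (15,91/8) (13,121/8)]
3. After y ≥ 5: [(13,5) (15,5) (15,91/8) (13,121/8)]
4. After y ≤ 19: [(13,5) (15,5) (15,91/8) (13,121/8)]
5. Canonical ring: [(13,5) (15,5) (15,91/8) (13,121/8)]

Clipped polygon: [(13,5) (15,5) (15,91/8) (13,121/8)]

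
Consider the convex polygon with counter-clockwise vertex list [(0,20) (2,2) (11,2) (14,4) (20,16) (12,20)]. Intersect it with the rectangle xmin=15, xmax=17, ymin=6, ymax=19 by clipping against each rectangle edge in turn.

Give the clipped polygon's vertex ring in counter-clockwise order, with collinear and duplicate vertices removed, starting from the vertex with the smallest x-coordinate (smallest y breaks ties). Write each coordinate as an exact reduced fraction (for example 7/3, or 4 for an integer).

1. After x ≥ 15: [(15,6) (20,16) (15,37/2)]
2. After x ≤ 17: [(15,6) (17,10) (17,35/2) (15,37/2)]
3. After y ≥ 6: [(15,6) (17,10) (17,35/2) (15,37/2)]
4. After y ≤ 19: [(15,6) (17,10) (17,35/2) (15,37/2)]
5. Canonical ring: [(15,6) (17,10) (17,35/2) (15,37/2)]

Clipped polygon: [(15,6) (17,10) (17,35/2) (15,37/2)]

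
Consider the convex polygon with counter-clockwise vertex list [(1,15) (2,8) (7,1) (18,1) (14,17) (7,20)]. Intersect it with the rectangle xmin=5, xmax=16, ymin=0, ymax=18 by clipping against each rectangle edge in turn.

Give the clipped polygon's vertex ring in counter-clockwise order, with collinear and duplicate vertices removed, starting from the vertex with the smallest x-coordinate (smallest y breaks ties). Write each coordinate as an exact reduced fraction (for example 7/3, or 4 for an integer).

Clipped polygon: [(5,19/5) (7,1) (16,1) (16,9) (14,17) (35/3,18) (5,18)]

1. After x ≥ 5: [(5,55/3) (5,19/5) (7,1) (18,1) (14,17) (7,20)]
2. After x ≤ 16: [(5,55/3) (5,19/5) (7,1) (16,1) (16,9) (14,17) (7,20)]
3. After y ≥ 0: [(5,55/3) (5,19/5) (7,1) (16,1) (16,9) (14,17) (7,20)]
4. After y ≤ 18: [(5,18) (5,19/5) (7,1) (16,1) (16,9) (14,17) (35/3,18)]
5. Canonical ring: [(5,19/5) (7,1) (16,1) (16,9) (14,17) (35/3,18) (5,18)]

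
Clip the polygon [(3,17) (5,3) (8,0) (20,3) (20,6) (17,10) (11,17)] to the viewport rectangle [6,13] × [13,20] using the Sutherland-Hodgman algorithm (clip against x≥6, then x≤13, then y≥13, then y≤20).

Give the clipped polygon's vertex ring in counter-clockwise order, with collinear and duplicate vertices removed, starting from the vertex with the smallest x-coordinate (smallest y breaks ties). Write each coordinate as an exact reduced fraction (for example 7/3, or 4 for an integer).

1. After x ≥ 6: [(6,17) (6,2) (8,0) (20,3) (20,6) (17,10) (11,17)]
2. After x ≤ 13: [(6,17) (6,2) (8,0) (13,5/4) (13,44/3) (11,17)]
3. After y ≥ 13: [(6,17) (6,13) (13,13) (13,44/3) (11,17)]
4. After y ≤ 20: [(6,17) (6,13) (13,13) (13,44/3) (11,17)]
5. Canonical ring: [(6,13) (13,13) (13,44/3) (11,17) (6,17)]

Clipped polygon: [(6,13) (13,13) (13,44/3) (11,17) (6,17)]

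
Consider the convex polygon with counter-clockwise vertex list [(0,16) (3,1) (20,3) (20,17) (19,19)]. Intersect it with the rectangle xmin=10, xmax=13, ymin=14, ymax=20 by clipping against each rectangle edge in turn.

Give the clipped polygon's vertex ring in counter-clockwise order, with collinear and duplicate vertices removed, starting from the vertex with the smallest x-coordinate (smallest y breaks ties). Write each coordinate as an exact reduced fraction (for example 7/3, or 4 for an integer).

Clipped polygon: [(10,14) (13,14) (13,343/19) (10,334/19)]

1. After x ≥ 10: [(10,334/19) (10,31/17) (20,3) (20,17) (19,19)]
2. After x ≤ 13: [(13,343/19) (10,334/19) (10,31/17) (13,37/17)]
3. After y ≥ 14: [(13,14) (13,343/19) (10,334/19) (10,14)]
4. After y ≤ 20: [(13,14) (13,343/19) (10,334/19) (10,14)]
5. Canonical ring: [(10,14) (13,14) (13,343/19) (10,334/19)]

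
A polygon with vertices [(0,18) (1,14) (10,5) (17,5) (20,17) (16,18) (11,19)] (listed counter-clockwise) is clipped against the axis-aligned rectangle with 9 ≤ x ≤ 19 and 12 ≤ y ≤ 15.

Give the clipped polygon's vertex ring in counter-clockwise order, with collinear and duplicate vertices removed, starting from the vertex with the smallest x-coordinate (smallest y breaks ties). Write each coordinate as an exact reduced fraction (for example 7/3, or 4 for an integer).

Clipped polygon: [(9,12) (75/4,12) (19,13) (19,15) (9,15)]

1. After x ≥ 9: [(9,207/11) (9,6) (10,5) (17,5) (20,17) (16,18) (11,19)]
2. After x ≤ 19: [(9,207/11) (9,6) (10,5) (17,5) (19,13) (19,69/4) (16,18) (11,19)]
3. After y ≥ 12: [(9,207/11) (9,12) (75/4,12) (19,13) (19,69/4) (16,18) (11,19)]
4. After y ≤ 15: [(9,15) (9,12) (75/4,12) (19,13) (19,15)]
5. Canonical ring: [(9,12) (75/4,12) (19,13) (19,15) (9,15)]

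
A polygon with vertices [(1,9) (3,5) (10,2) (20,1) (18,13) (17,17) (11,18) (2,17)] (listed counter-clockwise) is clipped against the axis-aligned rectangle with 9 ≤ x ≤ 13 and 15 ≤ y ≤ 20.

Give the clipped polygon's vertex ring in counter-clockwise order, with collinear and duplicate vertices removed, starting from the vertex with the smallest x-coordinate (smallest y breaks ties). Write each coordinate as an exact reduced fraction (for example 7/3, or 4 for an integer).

Clipped polygon: [(9,15) (13,15) (13,53/3) (11,18) (9,160/9)]

1. After x ≥ 9: [(9,17/7) (10,2) (20,1) (18,13) (17,17) (11,18) (9,160/9)]
2. After x ≤ 13: [(9,17/7) (10,2) (13,17/10) (13,53/3) (11,18) (9,160/9)]
3. After y ≥ 15: [(9,15) (13,15) (13,53/3) (11,18) (9,160/9)]
4. After y ≤ 20: [(9,15) (13,15) (13,53/3) (11,18) (9,160/9)]
5. Canonical ring: [(9,15) (13,15) (13,53/3) (11,18) (9,160/9)]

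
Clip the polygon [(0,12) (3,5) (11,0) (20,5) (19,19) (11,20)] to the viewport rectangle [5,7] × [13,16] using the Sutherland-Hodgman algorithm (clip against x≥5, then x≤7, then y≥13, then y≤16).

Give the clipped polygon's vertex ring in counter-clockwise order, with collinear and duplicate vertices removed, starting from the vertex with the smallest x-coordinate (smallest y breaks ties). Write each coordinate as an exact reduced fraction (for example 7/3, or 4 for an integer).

1. After x ≥ 5: [(5,172/11) (5,15/4) (11,0) (20,5) (19,19) (11,20)]
2. After x ≤ 7: [(7,188/11) (5,172/11) (5,15/4) (7,5/2)]
3. After y ≥ 13: [(7,13) (7,188/11) (5,172/11) (5,13)]
4. After y ≤ 16: [(7,13) (7,16) (11/2,16) (5,172/11) (5,13)]
5. Canonical ring: [(5,13) (7,13) (7,16) (11/2,16) (5,172/11)]

Clipped polygon: [(5,13) (7,13) (7,16) (11/2,16) (5,172/11)]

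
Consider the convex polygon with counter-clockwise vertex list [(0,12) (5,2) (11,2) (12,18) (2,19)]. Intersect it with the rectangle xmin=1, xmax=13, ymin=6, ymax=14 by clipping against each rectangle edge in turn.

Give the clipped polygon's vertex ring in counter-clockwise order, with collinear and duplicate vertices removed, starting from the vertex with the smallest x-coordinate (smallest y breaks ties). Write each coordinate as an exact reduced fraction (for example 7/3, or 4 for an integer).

Clipped polygon: [(1,10) (3,6) (45/4,6) (47/4,14) (1,14)]

1. After x ≥ 1: [(1,31/2) (1,10) (5,2) (11,2) (12,18) (2,19)]
2. After x ≤ 13: [(1,31/2) (1,10) (5,2) (11,2) (12,18) (2,19)]
3. After y ≥ 6: [(1,31/2) (1,10) (3,6) (45/4,6) (12,18) (2,19)]
4. After y ≤ 14: [(1,14) (1,10) (3,6) (45/4,6) (47/4,14)]
5. Canonical ring: [(1,10) (3,6) (45/4,6) (47/4,14) (1,14)]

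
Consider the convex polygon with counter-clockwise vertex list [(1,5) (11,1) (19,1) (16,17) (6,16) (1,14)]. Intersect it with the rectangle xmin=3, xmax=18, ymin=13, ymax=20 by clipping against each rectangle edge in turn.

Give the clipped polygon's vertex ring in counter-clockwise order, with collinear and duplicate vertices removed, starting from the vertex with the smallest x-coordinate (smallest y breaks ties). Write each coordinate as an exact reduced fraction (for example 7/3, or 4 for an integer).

Clipped polygon: [(3,13) (67/4,13) (16,17) (6,16) (3,74/5)]

1. After x ≥ 3: [(3,21/5) (11,1) (19,1) (16,17) (6,16) (3,74/5)]
2. After x ≤ 18: [(3,21/5) (11,1) (18,1) (18,19/3) (16,17) (6,16) (3,74/5)]
3. After y ≥ 13: [(3,13) (67/4,13) (16,17) (6,16) (3,74/5)]
4. After y ≤ 20: [(3,13) (67/4,13) (16,17) (6,16) (3,74/5)]
5. Canonical ring: [(3,13) (67/4,13) (16,17) (6,16) (3,74/5)]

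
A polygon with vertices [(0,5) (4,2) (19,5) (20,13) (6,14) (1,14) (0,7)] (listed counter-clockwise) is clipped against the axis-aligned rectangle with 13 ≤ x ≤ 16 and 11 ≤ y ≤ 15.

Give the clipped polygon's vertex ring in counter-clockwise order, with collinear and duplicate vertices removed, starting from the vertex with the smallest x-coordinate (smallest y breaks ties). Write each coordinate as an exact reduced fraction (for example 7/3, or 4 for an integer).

1. After x ≥ 13: [(13,19/5) (19,5) (20,13) (13,27/2)]
2. After x ≤ 16: [(13,19/5) (16,22/5) (16,93/7) (13,27/2)]
3. After y ≥ 11: [(13,11) (16,11) (16,93/7) (13,27/2)]
4. After y ≤ 15: [(13,11) (16,11) (16,93/7) (13,27/2)]
5. Canonical ring: [(13,11) (16,11) (16,93/7) (13,27/2)]

Clipped polygon: [(13,11) (16,11) (16,93/7) (13,27/2)]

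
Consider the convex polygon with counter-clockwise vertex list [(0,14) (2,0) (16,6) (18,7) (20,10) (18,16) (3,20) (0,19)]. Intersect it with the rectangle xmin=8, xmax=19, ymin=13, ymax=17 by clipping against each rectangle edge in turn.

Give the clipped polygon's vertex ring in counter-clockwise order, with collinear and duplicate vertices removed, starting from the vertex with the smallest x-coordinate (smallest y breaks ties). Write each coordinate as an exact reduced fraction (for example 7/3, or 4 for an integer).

1. After x ≥ 8: [(8,18/7) (16,6) (18,7) (20,10) (18,16) (8,56/3)]
2. After x ≤ 19: [(8,18/7) (16,6) (18,7) (19,17/2) (19,13) (18,16) (8,56/3)]
3. After y ≥ 13: [(8,13) (19,13) (19,13) (18,16) (8,56/3)]
4. After y ≤ 17: [(8,17) (8,13) (19,13) (19,13) (18,16) (57/4,17)]
5. Canonical ring: [(8,13) (19,13) (18,16) (57/4,17) (8,17)]

Clipped polygon: [(8,13) (19,13) (18,16) (57/4,17) (8,17)]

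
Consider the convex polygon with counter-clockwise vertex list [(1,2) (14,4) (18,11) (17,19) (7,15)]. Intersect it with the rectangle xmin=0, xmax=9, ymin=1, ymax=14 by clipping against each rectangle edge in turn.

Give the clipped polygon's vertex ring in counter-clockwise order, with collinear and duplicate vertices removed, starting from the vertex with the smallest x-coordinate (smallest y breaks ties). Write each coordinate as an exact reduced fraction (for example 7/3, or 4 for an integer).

Clipped polygon: [(1,2) (9,42/13) (9,14) (85/13,14)]

1. After x ≥ 0: [(1,2) (14,4) (18,11) (17,19) (7,15)]
2. After x ≤ 9: [(1,2) (9,42/13) (9,79/5) (7,15)]
3. After y ≥ 1: [(1,2) (9,42/13) (9,79/5) (7,15)]
4. After y ≤ 14: [(85/13,14) (1,2) (9,42/13) (9,14)]
5. Canonical ring: [(1,2) (9,42/13) (9,14) (85/13,14)]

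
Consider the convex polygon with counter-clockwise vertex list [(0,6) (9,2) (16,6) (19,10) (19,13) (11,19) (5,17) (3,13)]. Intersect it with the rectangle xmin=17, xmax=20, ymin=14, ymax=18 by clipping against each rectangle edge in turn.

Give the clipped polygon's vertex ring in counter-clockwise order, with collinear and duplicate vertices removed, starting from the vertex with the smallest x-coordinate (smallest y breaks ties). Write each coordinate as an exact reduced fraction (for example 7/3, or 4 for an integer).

Clipped polygon: [(17,14) (53/3,14) (17,29/2)]

1. After x ≥ 17: [(17,22/3) (19,10) (19,13) (17,29/2)]
2. After x ≤ 20: [(17,22/3) (19,10) (19,13) (17,29/2)]
3. After y ≥ 14: [(17,14) (53/3,14) (17,29/2)]
4. After y ≤ 18: [(17,14) (53/3,14) (17,29/2)]
5. Canonical ring: [(17,14) (53/3,14) (17,29/2)]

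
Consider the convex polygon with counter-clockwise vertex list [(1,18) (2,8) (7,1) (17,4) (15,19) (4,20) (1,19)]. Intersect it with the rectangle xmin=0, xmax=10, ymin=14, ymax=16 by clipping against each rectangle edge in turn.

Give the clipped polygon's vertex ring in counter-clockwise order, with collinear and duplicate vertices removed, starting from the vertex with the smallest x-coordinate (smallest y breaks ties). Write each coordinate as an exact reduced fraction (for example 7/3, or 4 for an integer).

Clipped polygon: [(6/5,16) (7/5,14) (10,14) (10,16)]

1. After x ≥ 0: [(1,18) (2,8) (7,1) (17,4) (15,19) (4,20) (1,19)]
2. After x ≤ 10: [(1,18) (2,8) (7,1) (10,19/10) (10,214/11) (4,20) (1,19)]
3. After y ≥ 14: [(1,18) (7/5,14) (10,14) (10,214/11) (4,20) (1,19)]
4. After y ≤ 16: [(6/5,16) (7/5,14) (10,14) (10,16)]
5. Canonical ring: [(6/5,16) (7/5,14) (10,14) (10,16)]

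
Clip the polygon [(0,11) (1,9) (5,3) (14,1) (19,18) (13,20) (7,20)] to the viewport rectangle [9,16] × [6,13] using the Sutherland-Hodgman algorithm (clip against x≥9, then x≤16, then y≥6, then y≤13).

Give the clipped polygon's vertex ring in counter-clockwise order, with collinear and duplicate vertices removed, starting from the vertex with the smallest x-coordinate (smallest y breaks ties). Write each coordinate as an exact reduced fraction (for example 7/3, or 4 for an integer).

1. After x ≥ 9: [(9,19/9) (14,1) (19,18) (13,20) (9,20)]
2. After x ≤ 16: [(9,19/9) (14,1) (16,39/5) (16,19) (13,20) (9,20)]
3. After y ≥ 6: [(9,6) (263/17,6) (16,39/5) (16,19) (13,20) (9,20)]
4. After y ≤ 13: [(9,13) (9,6) (263/17,6) (16,39/5) (16,13)]
5. Canonical ring: [(9,6) (263/17,6) (16,39/5) (16,13) (9,13)]

Clipped polygon: [(9,6) (263/17,6) (16,39/5) (16,13) (9,13)]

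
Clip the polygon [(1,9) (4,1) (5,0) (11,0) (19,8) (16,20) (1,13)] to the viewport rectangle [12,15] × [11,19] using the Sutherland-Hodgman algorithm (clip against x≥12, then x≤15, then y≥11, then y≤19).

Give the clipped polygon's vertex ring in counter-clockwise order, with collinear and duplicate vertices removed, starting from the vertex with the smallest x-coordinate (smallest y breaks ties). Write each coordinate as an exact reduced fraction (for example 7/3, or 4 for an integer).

Clipped polygon: [(12,11) (15,11) (15,19) (97/7,19) (12,272/15)]

1. After x ≥ 12: [(12,1) (19,8) (16,20) (12,272/15)]
2. After x ≤ 15: [(12,1) (15,4) (15,293/15) (12,272/15)]
3. After y ≥ 11: [(12,11) (15,11) (15,293/15) (12,272/15)]
4. After y ≤ 19: [(12,11) (15,11) (15,19) (97/7,19) (12,272/15)]
5. Canonical ring: [(12,11) (15,11) (15,19) (97/7,19) (12,272/15)]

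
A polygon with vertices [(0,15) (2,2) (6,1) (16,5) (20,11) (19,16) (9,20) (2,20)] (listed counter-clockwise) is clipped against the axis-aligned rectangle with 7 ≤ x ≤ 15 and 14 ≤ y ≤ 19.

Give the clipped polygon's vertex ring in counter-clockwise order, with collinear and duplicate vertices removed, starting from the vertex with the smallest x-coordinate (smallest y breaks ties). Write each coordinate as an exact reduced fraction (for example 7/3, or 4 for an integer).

1. After x ≥ 7: [(7,7/5) (16,5) (20,11) (19,16) (9,20) (7,20)]
2. After x ≤ 15: [(7,7/5) (15,23/5) (15,88/5) (9,20) (7,20)]
3. After y ≥ 14: [(7,14) (15,14) (15,88/5) (9,20) (7,20)]
4. After y ≤ 19: [(7,19) (7,14) (15,14) (15,88/5) (23/2,19)]
5. Canonical ring: [(7,14) (15,14) (15,88/5) (23/2,19) (7,19)]

Clipped polygon: [(7,14) (15,14) (15,88/5) (23/2,19) (7,19)]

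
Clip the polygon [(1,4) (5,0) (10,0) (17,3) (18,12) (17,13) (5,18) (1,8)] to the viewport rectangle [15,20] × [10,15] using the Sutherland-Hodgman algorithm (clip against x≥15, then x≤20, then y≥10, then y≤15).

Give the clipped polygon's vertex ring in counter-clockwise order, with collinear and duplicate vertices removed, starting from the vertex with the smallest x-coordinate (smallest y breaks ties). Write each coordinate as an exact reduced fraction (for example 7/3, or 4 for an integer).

1. After x ≥ 15: [(15,15/7) (17,3) (18,12) (17,13) (15,83/6)]
2. After x ≤ 20: [(15,15/7) (17,3) (18,12) (17,13) (15,83/6)]
3. After y ≥ 10: [(15,10) (160/9,10) (18,12) (17,13) (15,83/6)]
4. After y ≤ 15: [(15,10) (160/9,10) (18,12) (17,13) (15,83/6)]
5. Canonical ring: [(15,10) (160/9,10) (18,12) (17,13) (15,83/6)]

Clipped polygon: [(15,10) (160/9,10) (18,12) (17,13) (15,83/6)]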